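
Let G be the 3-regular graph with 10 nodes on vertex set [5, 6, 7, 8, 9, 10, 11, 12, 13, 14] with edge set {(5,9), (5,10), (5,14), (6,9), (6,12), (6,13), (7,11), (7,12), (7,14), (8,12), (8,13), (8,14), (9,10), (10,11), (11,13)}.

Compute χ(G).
Clique number ω(G) = 3 (lower bound: χ ≥ ω).
The clique on [5, 9, 10] has size 3, forcing χ ≥ 3, and the coloring below uses 3 colors, so χ(G) = 3.
A valid 3-coloring: color 1: [7, 9, 13]; color 2: [5, 6, 8, 11]; color 3: [10, 12, 14].

χ(G) = 3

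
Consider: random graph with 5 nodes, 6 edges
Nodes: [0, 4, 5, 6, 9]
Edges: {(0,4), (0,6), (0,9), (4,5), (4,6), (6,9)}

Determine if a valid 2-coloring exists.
The clique on vertices [0, 6, 9] has size 3 > 2, so it alone needs 3 colors.

No, G is not 2-colorable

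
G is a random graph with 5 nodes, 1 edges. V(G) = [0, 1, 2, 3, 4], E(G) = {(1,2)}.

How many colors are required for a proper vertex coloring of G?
χ(G) = 2

Clique number ω(G) = 2 (lower bound: χ ≥ ω).
The graph is bipartite (no odd cycle), so 2 colors suffice: χ(G) = 2.
A valid 2-coloring: color 1: [0, 2, 3, 4]; color 2: [1].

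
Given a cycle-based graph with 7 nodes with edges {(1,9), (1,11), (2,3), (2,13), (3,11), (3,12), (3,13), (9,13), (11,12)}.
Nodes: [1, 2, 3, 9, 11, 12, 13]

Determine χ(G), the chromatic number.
χ(G) = 3

Clique number ω(G) = 3 (lower bound: χ ≥ ω).
The clique on [2, 3, 13] has size 3, forcing χ ≥ 3, and the coloring below uses 3 colors, so χ(G) = 3.
A valid 3-coloring: color 1: [1, 3]; color 2: [11, 13]; color 3: [2, 9, 12].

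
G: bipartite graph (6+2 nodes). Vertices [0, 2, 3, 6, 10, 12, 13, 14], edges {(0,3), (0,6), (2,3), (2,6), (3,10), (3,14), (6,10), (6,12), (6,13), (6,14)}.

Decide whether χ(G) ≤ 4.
A valid 4-coloring: color 1: [3, 6]; color 2: [0, 2, 10, 12, 13, 14].
(χ(G) = 2 ≤ 4.)

Yes, G is 4-colorable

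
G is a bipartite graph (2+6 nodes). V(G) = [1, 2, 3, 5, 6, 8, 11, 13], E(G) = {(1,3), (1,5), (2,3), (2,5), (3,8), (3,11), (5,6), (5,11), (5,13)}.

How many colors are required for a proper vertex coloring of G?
Clique number ω(G) = 2 (lower bound: χ ≥ ω).
The graph is bipartite (no odd cycle), so 2 colors suffice: χ(G) = 2.
A valid 2-coloring: color 1: [3, 5]; color 2: [1, 2, 6, 8, 11, 13].

χ(G) = 2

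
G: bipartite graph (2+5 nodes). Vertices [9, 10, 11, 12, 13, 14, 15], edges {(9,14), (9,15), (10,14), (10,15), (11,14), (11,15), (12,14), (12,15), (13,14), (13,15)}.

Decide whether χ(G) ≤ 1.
No, G is not 1-colorable

Edge (9,14) forces its endpoints to differ, so 1 color is not enough.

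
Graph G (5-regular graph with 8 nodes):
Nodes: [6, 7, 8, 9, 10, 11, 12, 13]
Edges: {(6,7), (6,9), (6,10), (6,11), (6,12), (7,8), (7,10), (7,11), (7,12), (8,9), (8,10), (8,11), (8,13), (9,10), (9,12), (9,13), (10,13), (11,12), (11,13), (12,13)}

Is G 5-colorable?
A valid 5-coloring: color 1: [6, 13]; color 2: [8, 12]; color 3: [10, 11]; color 4: [7, 9].
(χ(G) = 4 ≤ 5.)

Yes, G is 5-colorable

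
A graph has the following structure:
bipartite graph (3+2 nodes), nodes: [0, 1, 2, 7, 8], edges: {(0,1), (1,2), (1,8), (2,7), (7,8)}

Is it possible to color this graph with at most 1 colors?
Edge (1,8) forces its endpoints to differ, so 1 color is not enough.

No, G is not 1-colorable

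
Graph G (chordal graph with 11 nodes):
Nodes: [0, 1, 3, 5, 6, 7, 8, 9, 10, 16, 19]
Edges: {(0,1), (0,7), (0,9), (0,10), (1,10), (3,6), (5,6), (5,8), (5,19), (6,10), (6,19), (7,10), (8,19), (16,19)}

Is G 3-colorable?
A valid 3-coloring: color 1: [0, 6, 8, 16]; color 2: [3, 9, 10, 19]; color 3: [1, 5, 7].
(χ(G) = 3 ≤ 3.)

Yes, G is 3-colorable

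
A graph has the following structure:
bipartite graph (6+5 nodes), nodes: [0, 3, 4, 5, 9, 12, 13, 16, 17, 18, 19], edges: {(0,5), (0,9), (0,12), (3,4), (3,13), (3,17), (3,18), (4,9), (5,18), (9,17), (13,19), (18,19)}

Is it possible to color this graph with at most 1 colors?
No, G is not 1-colorable

Edge (0,9) forces its endpoints to differ, so 1 color is not enough.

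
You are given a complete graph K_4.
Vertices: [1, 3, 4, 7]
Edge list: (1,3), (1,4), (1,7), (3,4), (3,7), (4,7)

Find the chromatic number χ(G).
χ(G) = 4

Clique number ω(G) = 4 (lower bound: χ ≥ ω).
The clique on [1, 3, 4, 7] has size 4, forcing χ ≥ 4, and the coloring below uses 4 colors, so χ(G) = 4.
A valid 4-coloring: color 1: [7]; color 2: [1]; color 3: [4]; color 4: [3].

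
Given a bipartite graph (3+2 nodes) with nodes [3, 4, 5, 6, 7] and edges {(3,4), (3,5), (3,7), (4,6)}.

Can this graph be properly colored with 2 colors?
Yes, G is 2-colorable

A valid 2-coloring: color 1: [3, 6]; color 2: [4, 5, 7].
(χ(G) = 2 ≤ 2.)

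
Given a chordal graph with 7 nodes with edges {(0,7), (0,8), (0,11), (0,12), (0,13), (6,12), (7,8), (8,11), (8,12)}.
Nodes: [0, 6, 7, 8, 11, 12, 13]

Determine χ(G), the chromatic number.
Clique number ω(G) = 3 (lower bound: χ ≥ ω).
The clique on [0, 8, 11] has size 3, forcing χ ≥ 3, and the coloring below uses 3 colors, so χ(G) = 3.
A valid 3-coloring: color 1: [0, 6]; color 2: [8, 13]; color 3: [7, 11, 12].

χ(G) = 3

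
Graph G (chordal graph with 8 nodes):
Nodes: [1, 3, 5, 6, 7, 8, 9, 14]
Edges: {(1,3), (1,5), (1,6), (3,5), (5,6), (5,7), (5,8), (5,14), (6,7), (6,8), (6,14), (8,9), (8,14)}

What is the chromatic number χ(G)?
Clique number ω(G) = 4 (lower bound: χ ≥ ω).
The clique on [5, 6, 8, 14] has size 4, forcing χ ≥ 4, and the coloring below uses 4 colors, so χ(G) = 4.
A valid 4-coloring: color 1: [5, 9]; color 2: [3, 6]; color 3: [1, 7, 8]; color 4: [14].

χ(G) = 4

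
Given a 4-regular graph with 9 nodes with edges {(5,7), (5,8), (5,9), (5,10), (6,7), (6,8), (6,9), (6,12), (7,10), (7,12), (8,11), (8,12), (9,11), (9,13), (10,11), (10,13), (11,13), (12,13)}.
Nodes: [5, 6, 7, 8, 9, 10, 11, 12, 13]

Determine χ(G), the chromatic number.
Clique number ω(G) = 3 (lower bound: χ ≥ ω).
The clique on [5, 7, 10] has size 3, forcing χ ≥ 3, and the coloring below uses 3 colors, so χ(G) = 3.
A valid 3-coloring: color 1: [7, 8, 13]; color 2: [9, 10, 12]; color 3: [5, 6, 11].

χ(G) = 3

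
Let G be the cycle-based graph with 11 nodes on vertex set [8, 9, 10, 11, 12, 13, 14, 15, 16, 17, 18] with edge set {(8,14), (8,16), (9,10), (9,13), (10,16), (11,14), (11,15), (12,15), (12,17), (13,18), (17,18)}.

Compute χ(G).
χ(G) = 3

Clique number ω(G) = 2 (lower bound: χ ≥ ω).
Odd cycle [8, 14, 11, 15, 12, 17, 18, 13, 9, 10, 16] needs 3 colors (χ ≥ 3).
The coloring below uses 3 colors, so χ(G) = 3.
A valid 3-coloring: color 1: [8, 10, 11, 12, 18]; color 2: [13, 14, 15, 16, 17]; color 3: [9].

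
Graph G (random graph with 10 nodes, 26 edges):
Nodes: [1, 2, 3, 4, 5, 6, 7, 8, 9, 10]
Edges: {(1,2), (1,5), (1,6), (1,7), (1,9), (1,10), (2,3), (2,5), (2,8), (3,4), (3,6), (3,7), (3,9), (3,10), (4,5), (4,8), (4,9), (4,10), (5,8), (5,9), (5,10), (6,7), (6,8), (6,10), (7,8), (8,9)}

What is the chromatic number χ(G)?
χ(G) = 4

Clique number ω(G) = 4 (lower bound: χ ≥ ω).
The clique on [4, 5, 8, 9] has size 4, forcing χ ≥ 4, and the coloring below uses 4 colors, so χ(G) = 4.
A valid 4-coloring: color 1: [1, 3, 8]; color 2: [5, 6]; color 3: [2, 7, 9, 10]; color 4: [4].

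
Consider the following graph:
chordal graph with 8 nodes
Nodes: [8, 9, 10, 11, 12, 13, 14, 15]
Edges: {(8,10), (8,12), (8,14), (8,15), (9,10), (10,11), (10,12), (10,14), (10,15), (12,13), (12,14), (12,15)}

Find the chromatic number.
χ(G) = 4

Clique number ω(G) = 4 (lower bound: χ ≥ ω).
The clique on [8, 10, 12, 14] has size 4, forcing χ ≥ 4, and the coloring below uses 4 colors, so χ(G) = 4.
A valid 4-coloring: color 1: [10, 13]; color 2: [9, 11, 12]; color 3: [8]; color 4: [14, 15].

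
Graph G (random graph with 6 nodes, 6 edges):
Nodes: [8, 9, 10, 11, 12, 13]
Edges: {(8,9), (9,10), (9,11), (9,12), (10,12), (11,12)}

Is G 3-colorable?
A valid 3-coloring: color 1: [9, 13]; color 2: [8, 12]; color 3: [10, 11].
(χ(G) = 3 ≤ 3.)

Yes, G is 3-colorable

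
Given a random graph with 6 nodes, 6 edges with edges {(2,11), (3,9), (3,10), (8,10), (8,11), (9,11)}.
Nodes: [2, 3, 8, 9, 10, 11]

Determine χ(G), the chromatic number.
Clique number ω(G) = 2 (lower bound: χ ≥ ω).
Odd cycle [10, 3, 9, 11, 8] needs 3 colors (χ ≥ 3).
The coloring below uses 3 colors, so χ(G) = 3.
A valid 3-coloring: color 1: [10, 11]; color 2: [2, 3, 8]; color 3: [9].

χ(G) = 3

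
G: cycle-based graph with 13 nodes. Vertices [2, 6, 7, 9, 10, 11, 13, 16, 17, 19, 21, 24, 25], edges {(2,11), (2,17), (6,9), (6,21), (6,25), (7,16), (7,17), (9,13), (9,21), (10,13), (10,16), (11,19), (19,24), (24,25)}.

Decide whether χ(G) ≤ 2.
No, G is not 2-colorable

The clique on vertices [6, 9, 21] has size 3 > 2, so it alone needs 3 colors.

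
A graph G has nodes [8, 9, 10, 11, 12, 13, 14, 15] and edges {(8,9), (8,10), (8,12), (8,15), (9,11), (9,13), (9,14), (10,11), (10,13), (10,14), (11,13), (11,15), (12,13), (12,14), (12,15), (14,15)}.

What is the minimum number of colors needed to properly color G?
Clique number ω(G) = 3 (lower bound: χ ≥ ω).
The clique on [8, 12, 15] has size 3, forcing χ ≥ 3, and the coloring below uses 3 colors, so χ(G) = 3.
A valid 3-coloring: color 1: [13, 15]; color 2: [8, 11, 14]; color 3: [9, 10, 12].

χ(G) = 3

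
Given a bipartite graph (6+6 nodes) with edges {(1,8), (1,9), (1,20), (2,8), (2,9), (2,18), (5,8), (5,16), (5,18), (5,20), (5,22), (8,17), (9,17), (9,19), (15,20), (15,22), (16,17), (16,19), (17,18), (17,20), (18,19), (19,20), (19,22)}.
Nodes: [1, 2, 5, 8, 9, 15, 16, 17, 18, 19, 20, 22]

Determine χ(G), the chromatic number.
Clique number ω(G) = 2 (lower bound: χ ≥ ω).
The graph is bipartite (no odd cycle), so 2 colors suffice: χ(G) = 2.
A valid 2-coloring: color 1: [8, 9, 16, 18, 20, 22]; color 2: [1, 2, 5, 15, 17, 19].

χ(G) = 2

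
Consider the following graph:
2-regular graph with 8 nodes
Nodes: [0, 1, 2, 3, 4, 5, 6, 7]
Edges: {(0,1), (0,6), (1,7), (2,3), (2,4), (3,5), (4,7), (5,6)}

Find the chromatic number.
Clique number ω(G) = 2 (lower bound: χ ≥ ω).
The graph is bipartite (no odd cycle), so 2 colors suffice: χ(G) = 2.
A valid 2-coloring: color 1: [0, 2, 5, 7]; color 2: [1, 3, 4, 6].

χ(G) = 2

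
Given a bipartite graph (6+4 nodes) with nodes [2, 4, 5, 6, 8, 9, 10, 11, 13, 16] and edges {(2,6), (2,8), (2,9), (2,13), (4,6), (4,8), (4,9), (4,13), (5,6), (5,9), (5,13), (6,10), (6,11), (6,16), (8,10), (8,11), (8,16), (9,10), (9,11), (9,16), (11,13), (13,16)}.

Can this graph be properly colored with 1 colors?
No, G is not 1-colorable

Edge (2,8) forces its endpoints to differ, so 1 color is not enough.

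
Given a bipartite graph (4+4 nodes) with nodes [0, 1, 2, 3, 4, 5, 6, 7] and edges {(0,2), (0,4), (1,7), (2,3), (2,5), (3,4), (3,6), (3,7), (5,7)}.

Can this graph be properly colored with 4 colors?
Yes, G is 4-colorable

A valid 4-coloring: color 1: [0, 1, 3, 5]; color 2: [2, 4, 6, 7].
(χ(G) = 2 ≤ 4.)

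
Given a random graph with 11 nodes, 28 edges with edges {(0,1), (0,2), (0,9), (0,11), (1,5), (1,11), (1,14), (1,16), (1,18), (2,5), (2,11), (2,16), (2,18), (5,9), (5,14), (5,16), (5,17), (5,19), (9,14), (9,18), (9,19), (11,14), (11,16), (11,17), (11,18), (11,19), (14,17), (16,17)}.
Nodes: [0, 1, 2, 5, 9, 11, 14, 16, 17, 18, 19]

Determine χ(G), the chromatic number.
Clique number ω(G) = 3 (lower bound: χ ≥ ω).
The clique on [5, 9, 19] has size 3, forcing χ ≥ 3, and the coloring below uses 3 colors, so χ(G) = 3.
A valid 3-coloring: color 1: [5, 11]; color 2: [1, 2, 9, 17]; color 3: [0, 14, 16, 18, 19].

χ(G) = 3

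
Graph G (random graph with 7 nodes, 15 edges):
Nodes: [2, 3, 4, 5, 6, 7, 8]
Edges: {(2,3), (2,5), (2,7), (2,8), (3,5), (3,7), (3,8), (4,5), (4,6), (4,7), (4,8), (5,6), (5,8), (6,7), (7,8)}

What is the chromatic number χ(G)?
Clique number ω(G) = 4 (lower bound: χ ≥ ω).
The clique on [2, 3, 5, 8] has size 4, forcing χ ≥ 4, and the coloring below uses 4 colors, so χ(G) = 4.
A valid 4-coloring: color 1: [5, 7]; color 2: [6, 8]; color 3: [3, 4]; color 4: [2].

χ(G) = 4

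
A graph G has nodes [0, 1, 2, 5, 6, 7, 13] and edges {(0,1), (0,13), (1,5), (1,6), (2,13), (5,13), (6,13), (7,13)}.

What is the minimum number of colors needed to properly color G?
χ(G) = 2

Clique number ω(G) = 2 (lower bound: χ ≥ ω).
The graph is bipartite (no odd cycle), so 2 colors suffice: χ(G) = 2.
A valid 2-coloring: color 1: [1, 13]; color 2: [0, 2, 5, 6, 7].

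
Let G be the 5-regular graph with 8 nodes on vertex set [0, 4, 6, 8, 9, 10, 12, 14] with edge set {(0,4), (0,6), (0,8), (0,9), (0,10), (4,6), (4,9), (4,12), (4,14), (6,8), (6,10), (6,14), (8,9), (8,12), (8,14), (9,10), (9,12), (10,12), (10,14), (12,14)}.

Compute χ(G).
Clique number ω(G) = 3 (lower bound: χ ≥ ω).
Odd cycle [6, 14, 12, 9, 0] needs 3 colors (χ ≥ 3).
Vertex 4 is adjacent to every vertex of [0, 6, 9, 12, 14], which already need 3 colors among themselves, so 4 needs a new color (χ ≥ 4).
The coloring below uses 4 colors, so χ(G) = 4.
A valid 4-coloring: color 1: [6, 9]; color 2: [4, 8, 10]; color 3: [0, 14]; color 4: [12].

χ(G) = 4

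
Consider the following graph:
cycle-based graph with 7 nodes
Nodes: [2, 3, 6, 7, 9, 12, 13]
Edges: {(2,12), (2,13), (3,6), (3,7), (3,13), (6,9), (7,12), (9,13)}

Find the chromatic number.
Clique number ω(G) = 2 (lower bound: χ ≥ ω).
Odd cycle [13, 2, 12, 7, 3] needs 3 colors (χ ≥ 3).
The coloring below uses 3 colors, so χ(G) = 3.
A valid 3-coloring: color 1: [2, 3, 9]; color 2: [6, 7, 13]; color 3: [12].

χ(G) = 3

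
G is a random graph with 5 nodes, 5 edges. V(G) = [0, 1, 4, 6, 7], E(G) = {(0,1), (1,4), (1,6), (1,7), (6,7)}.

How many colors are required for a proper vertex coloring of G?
Clique number ω(G) = 3 (lower bound: χ ≥ ω).
The clique on [1, 6, 7] has size 3, forcing χ ≥ 3, and the coloring below uses 3 colors, so χ(G) = 3.
A valid 3-coloring: color 1: [1]; color 2: [0, 4, 7]; color 3: [6].

χ(G) = 3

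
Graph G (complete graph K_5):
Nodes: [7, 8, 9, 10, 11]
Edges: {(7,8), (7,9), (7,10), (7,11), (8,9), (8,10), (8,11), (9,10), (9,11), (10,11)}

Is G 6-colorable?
Yes, G is 6-colorable

A valid 6-coloring: color 1: [10]; color 2: [9]; color 3: [8]; color 4: [11]; color 5: [7].
(χ(G) = 5 ≤ 6.)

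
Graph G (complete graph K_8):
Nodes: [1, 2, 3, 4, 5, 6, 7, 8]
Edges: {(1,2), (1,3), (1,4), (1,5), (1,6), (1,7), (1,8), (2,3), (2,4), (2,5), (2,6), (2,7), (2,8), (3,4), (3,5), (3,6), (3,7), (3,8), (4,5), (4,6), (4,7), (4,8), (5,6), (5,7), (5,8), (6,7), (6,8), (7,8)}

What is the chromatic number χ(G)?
Clique number ω(G) = 8 (lower bound: χ ≥ ω).
The clique on [1, 2, 3, 4, 5, 6, 7, 8] has size 8, forcing χ ≥ 8, and the coloring below uses 8 colors, so χ(G) = 8.
A valid 8-coloring: color 1: [5]; color 2: [2]; color 3: [4]; color 4: [8]; color 5: [3]; color 6: [1]; color 7: [7]; color 8: [6].

χ(G) = 8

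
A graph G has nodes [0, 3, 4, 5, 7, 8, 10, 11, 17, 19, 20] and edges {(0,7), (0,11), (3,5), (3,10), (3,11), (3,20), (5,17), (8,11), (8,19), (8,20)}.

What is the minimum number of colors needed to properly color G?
χ(G) = 2

Clique number ω(G) = 2 (lower bound: χ ≥ ω).
The graph is bipartite (no odd cycle), so 2 colors suffice: χ(G) = 2.
A valid 2-coloring: color 1: [0, 3, 4, 8, 17]; color 2: [5, 7, 10, 11, 19, 20].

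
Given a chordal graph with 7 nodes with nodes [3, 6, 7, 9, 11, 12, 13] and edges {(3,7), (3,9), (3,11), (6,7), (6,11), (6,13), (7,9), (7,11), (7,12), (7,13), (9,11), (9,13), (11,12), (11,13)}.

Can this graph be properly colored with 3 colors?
The clique on vertices [3, 7, 9, 11] has size 4 > 3, so it alone needs 4 colors.

No, G is not 3-colorable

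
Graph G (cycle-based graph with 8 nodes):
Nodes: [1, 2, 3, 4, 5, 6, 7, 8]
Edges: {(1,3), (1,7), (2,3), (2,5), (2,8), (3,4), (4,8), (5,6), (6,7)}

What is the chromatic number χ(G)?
Clique number ω(G) = 2 (lower bound: χ ≥ ω).
The graph is bipartite (no odd cycle), so 2 colors suffice: χ(G) = 2.
A valid 2-coloring: color 1: [1, 2, 4, 6]; color 2: [3, 5, 7, 8].

χ(G) = 2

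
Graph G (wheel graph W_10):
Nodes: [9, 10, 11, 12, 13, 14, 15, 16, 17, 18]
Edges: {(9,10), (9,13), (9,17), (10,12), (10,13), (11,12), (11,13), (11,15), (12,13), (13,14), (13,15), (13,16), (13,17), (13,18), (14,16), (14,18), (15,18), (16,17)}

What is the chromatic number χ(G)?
Clique number ω(G) = 3 (lower bound: χ ≥ ω).
Odd cycle [16, 14, 18, 15, 11, 12, 10, 9, 17] needs 3 colors (χ ≥ 3).
Vertex 13 is adjacent to every vertex of [9, 10, 11, 12, 14, 15, 16, 17, 18], which already need 3 colors among themselves, so 13 needs a new color (χ ≥ 4).
The coloring below uses 4 colors, so χ(G) = 4.
A valid 4-coloring: color 1: [13]; color 2: [9, 11, 16, 18]; color 3: [12, 14, 15, 17]; color 4: [10].

χ(G) = 4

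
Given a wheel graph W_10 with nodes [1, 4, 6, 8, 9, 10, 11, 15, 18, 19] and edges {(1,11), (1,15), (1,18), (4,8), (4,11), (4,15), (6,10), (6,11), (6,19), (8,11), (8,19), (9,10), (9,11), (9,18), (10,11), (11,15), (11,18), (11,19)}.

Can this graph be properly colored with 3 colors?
Odd cycle [4, 8, 19, 6, 10, 9, 18, 1, 15] needs 3 colors (χ ≥ 3).
Vertex 11 is adjacent to every vertex of [1, 4, 6, 8, 9, 10, 15, 18, 19], which already need 3 colors among themselves, so 11 needs a new color (χ ≥ 4).
Hence χ(G) ≥ 4 > 3, so no proper 3-coloring exists.

No, G is not 3-colorable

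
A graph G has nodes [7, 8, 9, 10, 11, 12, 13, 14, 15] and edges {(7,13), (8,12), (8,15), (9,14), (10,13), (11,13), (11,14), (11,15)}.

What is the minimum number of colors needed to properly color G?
χ(G) = 2

Clique number ω(G) = 2 (lower bound: χ ≥ ω).
The graph is bipartite (no odd cycle), so 2 colors suffice: χ(G) = 2.
A valid 2-coloring: color 1: [12, 13, 14, 15]; color 2: [7, 8, 9, 10, 11].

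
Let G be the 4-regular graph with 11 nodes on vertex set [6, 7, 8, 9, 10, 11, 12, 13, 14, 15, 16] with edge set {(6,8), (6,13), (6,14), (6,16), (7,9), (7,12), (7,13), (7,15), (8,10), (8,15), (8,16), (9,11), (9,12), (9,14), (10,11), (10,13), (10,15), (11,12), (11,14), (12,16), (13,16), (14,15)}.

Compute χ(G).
χ(G) = 4

Clique number ω(G) = 3 (lower bound: χ ≥ ω).
Suppose a proper 3-coloring c exists. The clique [6, 8, 16] takes 3 distinct colors; by symmetry let c(6) = 1, c(8) = 2, c(16) = 3.
- Vertex 13: neighbors [6, 16] already have colors [1, 3] ⇒ c(13) = 2.
- Vertex 7: neighbors [13] already have colors [2]; try each remaining color.
- Case c(7) = 1:
  - Vertex 12: neighbors [7, 16] already have colors [1, 3] ⇒ c(12) = 2.
  - Vertex 9: neighbors [7, 12] already have colors [1, 2] ⇒ c(9) = 3.
  - Vertex 11: neighbors [12, 9] already have colors [2, 3] ⇒ c(11) = 1.
  - Vertex 15: neighbors [7, 8] already have colors [1, 2] ⇒ c(15) = 3.
  - Vertex 10: neighbors [11, 8, 15] already have colors [1, 2, 3] — all 3 colors blocked. Contradiction.
- Case c(7) = 3:
  - Vertex 15: neighbors [8, 7] already have colors [2, 3] ⇒ c(15) = 1.
  - Vertex 10: neighbors [15, 8] already have colors [1, 2] ⇒ c(10) = 3.
  - Vertex 9: neighbors [7] already have colors [3]; try each remaining color.
  - Case c(9) = 1:
    - Vertex 11: neighbors [9, 10] already have colors [1, 3] ⇒ c(11) = 2.
    - Vertex 12: neighbors [9, 11, 7] already have colors [1, 2, 3] — all 3 colors blocked. Contradiction.
  - Case c(9) = 2:
    - Vertex 11: neighbors [9, 10] already have colors [2, 3] ⇒ c(11) = 1.
    - Vertex 12: neighbors [11, 9, 7] already have colors [1, 2, 3] — all 3 colors blocked. Contradiction.
Every case ends in a contradiction, so G has no proper 3-coloring (χ ≥ 4).
The coloring below uses 4 colors, so χ(G) = 4.
A valid 4-coloring: color 1: [6, 7, 11]; color 2: [10, 12, 14]; color 3: [9, 15, 16]; color 4: [8, 13].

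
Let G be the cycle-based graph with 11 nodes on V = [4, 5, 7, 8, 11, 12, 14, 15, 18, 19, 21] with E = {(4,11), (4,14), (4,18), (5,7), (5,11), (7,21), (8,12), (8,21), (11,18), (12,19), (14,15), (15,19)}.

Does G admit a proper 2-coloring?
The clique on vertices [4, 11, 18] has size 3 > 2, so it alone needs 3 colors.

No, G is not 2-colorable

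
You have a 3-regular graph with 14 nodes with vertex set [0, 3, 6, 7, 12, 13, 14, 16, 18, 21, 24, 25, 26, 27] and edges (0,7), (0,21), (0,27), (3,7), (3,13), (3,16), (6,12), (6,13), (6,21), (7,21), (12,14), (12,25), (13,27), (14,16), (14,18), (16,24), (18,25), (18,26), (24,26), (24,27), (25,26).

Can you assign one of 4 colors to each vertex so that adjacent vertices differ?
A valid 4-coloring: color 1: [0, 3, 6, 14, 24, 25]; color 2: [7, 12, 16, 18, 27]; color 3: [13, 21, 26].
(χ(G) = 3 ≤ 4.)

Yes, G is 4-colorable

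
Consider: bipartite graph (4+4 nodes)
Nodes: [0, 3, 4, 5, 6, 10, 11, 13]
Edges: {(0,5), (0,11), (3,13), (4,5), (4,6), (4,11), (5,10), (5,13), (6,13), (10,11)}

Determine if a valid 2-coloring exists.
A valid 2-coloring: color 1: [3, 5, 6, 11]; color 2: [0, 4, 10, 13].
(χ(G) = 2 ≤ 2.)

Yes, G is 2-colorable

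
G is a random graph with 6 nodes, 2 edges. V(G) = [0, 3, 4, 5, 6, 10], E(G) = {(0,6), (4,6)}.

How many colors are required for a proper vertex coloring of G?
Clique number ω(G) = 2 (lower bound: χ ≥ ω).
The graph is bipartite (no odd cycle), so 2 colors suffice: χ(G) = 2.
A valid 2-coloring: color 1: [3, 5, 6, 10]; color 2: [0, 4].

χ(G) = 2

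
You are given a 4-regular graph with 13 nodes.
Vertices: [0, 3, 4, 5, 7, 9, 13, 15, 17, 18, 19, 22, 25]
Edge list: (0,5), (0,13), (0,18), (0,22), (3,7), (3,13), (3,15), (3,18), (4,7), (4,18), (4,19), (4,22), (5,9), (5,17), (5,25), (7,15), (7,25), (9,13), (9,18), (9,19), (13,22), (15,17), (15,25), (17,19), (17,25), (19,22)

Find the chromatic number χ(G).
Clique number ω(G) = 3 (lower bound: χ ≥ ω).
The clique on [0, 13, 22] has size 3, forcing χ ≥ 3, and the coloring below uses 3 colors, so χ(G) = 3.
A valid 3-coloring: color 1: [7, 17, 18, 22]; color 2: [0, 3, 4, 9, 25]; color 3: [5, 13, 15, 19].

χ(G) = 3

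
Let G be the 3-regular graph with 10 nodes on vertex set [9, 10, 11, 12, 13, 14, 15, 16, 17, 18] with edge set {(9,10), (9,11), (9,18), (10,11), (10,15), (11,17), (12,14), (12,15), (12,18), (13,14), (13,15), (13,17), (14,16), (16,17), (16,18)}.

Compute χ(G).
Clique number ω(G) = 3 (lower bound: χ ≥ ω).
The clique on [9, 10, 11] has size 3, forcing χ ≥ 3, and the coloring below uses 3 colors, so χ(G) = 3.
A valid 3-coloring: color 1: [10, 14, 17, 18]; color 2: [11, 15, 16]; color 3: [9, 12, 13].

χ(G) = 3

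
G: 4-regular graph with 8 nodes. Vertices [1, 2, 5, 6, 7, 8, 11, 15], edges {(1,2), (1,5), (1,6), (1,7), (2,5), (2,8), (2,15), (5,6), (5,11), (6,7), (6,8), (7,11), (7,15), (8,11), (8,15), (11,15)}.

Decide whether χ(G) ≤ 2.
No, G is not 2-colorable

The clique on vertices [2, 8, 15] has size 3 > 2, so it alone needs 3 colors.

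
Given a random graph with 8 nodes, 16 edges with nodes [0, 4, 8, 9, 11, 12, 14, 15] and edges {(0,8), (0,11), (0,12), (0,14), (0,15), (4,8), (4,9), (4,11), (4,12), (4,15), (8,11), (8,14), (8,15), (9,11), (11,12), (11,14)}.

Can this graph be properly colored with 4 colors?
A valid 4-coloring: color 1: [11, 15]; color 2: [8, 9, 12]; color 3: [0, 4]; color 4: [14].
(χ(G) = 4 ≤ 4.)

Yes, G is 4-colorable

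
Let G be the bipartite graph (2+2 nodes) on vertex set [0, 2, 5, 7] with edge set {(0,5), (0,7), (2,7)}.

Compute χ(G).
Clique number ω(G) = 2 (lower bound: χ ≥ ω).
The graph is bipartite (no odd cycle), so 2 colors suffice: χ(G) = 2.
A valid 2-coloring: color 1: [5, 7]; color 2: [0, 2].

χ(G) = 2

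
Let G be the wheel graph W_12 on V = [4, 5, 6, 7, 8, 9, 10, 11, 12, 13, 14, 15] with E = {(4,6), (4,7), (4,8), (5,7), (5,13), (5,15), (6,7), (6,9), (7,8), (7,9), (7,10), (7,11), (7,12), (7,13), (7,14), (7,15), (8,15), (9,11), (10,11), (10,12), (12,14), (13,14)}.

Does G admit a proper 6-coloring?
Yes, G is 6-colorable

A valid 6-coloring: color 1: [7]; color 2: [5, 6, 8, 11, 14]; color 3: [4, 9, 10, 13, 15]; color 4: [12].
(χ(G) = 4 ≤ 6.)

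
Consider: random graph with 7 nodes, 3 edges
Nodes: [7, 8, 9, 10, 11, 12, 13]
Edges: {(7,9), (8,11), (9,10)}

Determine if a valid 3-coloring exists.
A valid 3-coloring: color 1: [8, 9, 12, 13]; color 2: [7, 10, 11].
(χ(G) = 2 ≤ 3.)

Yes, G is 3-colorable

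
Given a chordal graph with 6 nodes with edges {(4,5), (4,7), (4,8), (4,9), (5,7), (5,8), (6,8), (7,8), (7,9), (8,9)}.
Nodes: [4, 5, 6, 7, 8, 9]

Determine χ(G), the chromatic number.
χ(G) = 4

Clique number ω(G) = 4 (lower bound: χ ≥ ω).
The clique on [4, 7, 8, 9] has size 4, forcing χ ≥ 4, and the coloring below uses 4 colors, so χ(G) = 4.
A valid 4-coloring: color 1: [8]; color 2: [6, 7]; color 3: [4]; color 4: [5, 9].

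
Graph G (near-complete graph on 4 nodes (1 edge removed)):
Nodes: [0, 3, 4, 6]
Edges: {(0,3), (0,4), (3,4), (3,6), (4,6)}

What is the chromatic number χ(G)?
Clique number ω(G) = 3 (lower bound: χ ≥ ω).
The clique on [0, 3, 4] has size 3, forcing χ ≥ 3, and the coloring below uses 3 colors, so χ(G) = 3.
A valid 3-coloring: color 1: [4]; color 2: [3]; color 3: [0, 6].

χ(G) = 3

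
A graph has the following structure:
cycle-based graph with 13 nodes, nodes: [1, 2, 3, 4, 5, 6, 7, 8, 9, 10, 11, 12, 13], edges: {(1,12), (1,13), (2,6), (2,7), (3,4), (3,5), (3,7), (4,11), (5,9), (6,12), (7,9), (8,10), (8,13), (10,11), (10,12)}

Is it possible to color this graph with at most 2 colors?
No, G is not 2-colorable

Odd cycle [13, 1, 12, 10, 8] needs 3 colors (χ ≥ 3).
Hence χ(G) ≥ 3 > 2, so no proper 2-coloring exists.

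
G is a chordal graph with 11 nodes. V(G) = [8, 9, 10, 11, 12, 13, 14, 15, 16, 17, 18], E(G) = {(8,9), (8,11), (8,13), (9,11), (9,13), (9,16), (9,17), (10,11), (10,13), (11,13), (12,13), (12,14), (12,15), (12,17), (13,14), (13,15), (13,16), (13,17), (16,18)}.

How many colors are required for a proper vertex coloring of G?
Clique number ω(G) = 4 (lower bound: χ ≥ ω).
The clique on [8, 9, 11, 13] has size 4, forcing χ ≥ 4, and the coloring below uses 4 colors, so χ(G) = 4.
A valid 4-coloring: color 1: [13, 18]; color 2: [9, 10, 12]; color 3: [11, 14, 15, 16, 17]; color 4: [8].

χ(G) = 4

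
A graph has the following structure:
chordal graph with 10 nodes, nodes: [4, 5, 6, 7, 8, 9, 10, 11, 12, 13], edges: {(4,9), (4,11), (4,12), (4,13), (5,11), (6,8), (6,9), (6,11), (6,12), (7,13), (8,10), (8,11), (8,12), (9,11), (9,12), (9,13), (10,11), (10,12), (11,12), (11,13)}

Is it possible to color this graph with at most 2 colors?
No, G is not 2-colorable

The clique on vertices [4, 9, 11, 13] has size 4 > 2, so it alone needs 4 colors.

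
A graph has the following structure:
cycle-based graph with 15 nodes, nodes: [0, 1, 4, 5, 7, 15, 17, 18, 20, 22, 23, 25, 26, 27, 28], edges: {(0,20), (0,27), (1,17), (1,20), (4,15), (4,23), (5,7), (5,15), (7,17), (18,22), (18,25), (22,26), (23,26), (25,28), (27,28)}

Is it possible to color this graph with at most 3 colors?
A valid 3-coloring: color 1: [0, 4, 5, 17, 18, 26, 28]; color 2: [1, 7, 15, 22, 23, 25, 27]; color 3: [20].
(χ(G) = 3 ≤ 3.)

Yes, G is 3-colorable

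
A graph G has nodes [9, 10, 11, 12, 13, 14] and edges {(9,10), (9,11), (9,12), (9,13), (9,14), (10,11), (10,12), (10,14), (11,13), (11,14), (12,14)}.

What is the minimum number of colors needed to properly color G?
χ(G) = 4

Clique number ω(G) = 4 (lower bound: χ ≥ ω).
The clique on [9, 10, 11, 14] has size 4, forcing χ ≥ 4, and the coloring below uses 4 colors, so χ(G) = 4.
A valid 4-coloring: color 1: [9]; color 2: [13, 14]; color 3: [10]; color 4: [11, 12].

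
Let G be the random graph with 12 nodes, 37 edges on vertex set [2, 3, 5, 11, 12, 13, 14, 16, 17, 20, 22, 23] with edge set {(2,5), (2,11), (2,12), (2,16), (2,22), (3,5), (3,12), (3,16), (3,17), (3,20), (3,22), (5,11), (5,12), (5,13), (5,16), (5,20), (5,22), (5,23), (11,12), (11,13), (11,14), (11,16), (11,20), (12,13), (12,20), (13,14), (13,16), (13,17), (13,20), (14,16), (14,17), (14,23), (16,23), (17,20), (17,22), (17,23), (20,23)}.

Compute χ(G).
Clique number ω(G) = 5 (lower bound: χ ≥ ω).
The clique on [5, 11, 12, 13, 20] has size 5, forcing χ ≥ 5, and the coloring below uses 5 colors, so χ(G) = 5.
A valid 5-coloring: color 1: [5, 17]; color 2: [16, 20, 22]; color 3: [3, 11, 23]; color 4: [2, 13]; color 5: [12, 14].

χ(G) = 5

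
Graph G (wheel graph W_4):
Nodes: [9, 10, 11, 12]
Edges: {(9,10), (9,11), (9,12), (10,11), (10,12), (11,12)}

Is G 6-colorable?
A valid 6-coloring: color 1: [10]; color 2: [11]; color 3: [12]; color 4: [9].
(χ(G) = 4 ≤ 6.)

Yes, G is 6-colorable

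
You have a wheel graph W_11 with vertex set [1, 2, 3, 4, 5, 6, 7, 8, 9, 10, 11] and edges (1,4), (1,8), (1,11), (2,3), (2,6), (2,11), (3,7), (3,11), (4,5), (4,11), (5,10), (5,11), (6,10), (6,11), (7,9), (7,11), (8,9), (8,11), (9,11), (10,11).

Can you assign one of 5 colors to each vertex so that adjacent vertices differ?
A valid 5-coloring: color 1: [11]; color 2: [2, 4, 7, 8, 10]; color 3: [1, 3, 5, 6, 9].
(χ(G) = 3 ≤ 5.)

Yes, G is 5-colorable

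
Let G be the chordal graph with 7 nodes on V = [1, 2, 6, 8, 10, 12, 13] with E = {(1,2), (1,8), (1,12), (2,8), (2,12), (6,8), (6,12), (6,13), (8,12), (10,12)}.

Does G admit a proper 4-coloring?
A valid 4-coloring: color 1: [12, 13]; color 2: [8, 10]; color 3: [1, 6]; color 4: [2].
(χ(G) = 4 ≤ 4.)

Yes, G is 4-colorable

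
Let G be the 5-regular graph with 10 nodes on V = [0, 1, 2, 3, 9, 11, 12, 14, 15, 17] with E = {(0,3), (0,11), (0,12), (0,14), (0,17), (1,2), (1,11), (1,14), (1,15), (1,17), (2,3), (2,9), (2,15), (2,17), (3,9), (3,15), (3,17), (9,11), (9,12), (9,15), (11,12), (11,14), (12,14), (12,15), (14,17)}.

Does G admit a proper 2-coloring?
No, G is not 2-colorable

The clique on vertices [0, 11, 12, 14] has size 4 > 2, so it alone needs 4 colors.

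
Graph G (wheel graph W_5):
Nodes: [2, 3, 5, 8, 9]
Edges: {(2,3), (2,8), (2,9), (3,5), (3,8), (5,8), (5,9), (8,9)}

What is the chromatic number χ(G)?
χ(G) = 3

Clique number ω(G) = 3 (lower bound: χ ≥ ω).
The clique on [2, 8, 9] has size 3, forcing χ ≥ 3, and the coloring below uses 3 colors, so χ(G) = 3.
A valid 3-coloring: color 1: [8]; color 2: [3, 9]; color 3: [2, 5].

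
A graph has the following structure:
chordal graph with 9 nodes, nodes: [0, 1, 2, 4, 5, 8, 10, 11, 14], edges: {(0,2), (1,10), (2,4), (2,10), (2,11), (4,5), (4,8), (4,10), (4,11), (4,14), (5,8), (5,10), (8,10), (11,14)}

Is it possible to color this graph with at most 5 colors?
A valid 5-coloring: color 1: [0, 1, 4]; color 2: [10, 11]; color 3: [2, 8, 14]; color 4: [5].
(χ(G) = 4 ≤ 5.)

Yes, G is 5-colorable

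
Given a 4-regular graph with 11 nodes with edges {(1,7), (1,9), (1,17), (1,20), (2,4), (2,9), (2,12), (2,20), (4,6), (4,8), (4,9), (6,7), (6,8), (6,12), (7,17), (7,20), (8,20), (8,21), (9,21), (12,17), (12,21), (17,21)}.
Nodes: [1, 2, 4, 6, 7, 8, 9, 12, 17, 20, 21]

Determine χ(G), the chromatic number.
χ(G) = 3

Clique number ω(G) = 3 (lower bound: χ ≥ ω).
The clique on [1, 7, 17] has size 3, forcing χ ≥ 3, and the coloring below uses 3 colors, so χ(G) = 3.
A valid 3-coloring: color 1: [1, 2, 6, 21]; color 2: [4, 17, 20]; color 3: [7, 8, 9, 12].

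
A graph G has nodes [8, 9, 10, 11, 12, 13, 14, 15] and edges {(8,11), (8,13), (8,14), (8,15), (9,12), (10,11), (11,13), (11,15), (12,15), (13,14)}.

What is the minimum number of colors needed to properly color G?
χ(G) = 3

Clique number ω(G) = 3 (lower bound: χ ≥ ω).
The clique on [8, 11, 13] has size 3, forcing χ ≥ 3, and the coloring below uses 3 colors, so χ(G) = 3.
A valid 3-coloring: color 1: [8, 10, 12]; color 2: [9, 11, 14]; color 3: [13, 15].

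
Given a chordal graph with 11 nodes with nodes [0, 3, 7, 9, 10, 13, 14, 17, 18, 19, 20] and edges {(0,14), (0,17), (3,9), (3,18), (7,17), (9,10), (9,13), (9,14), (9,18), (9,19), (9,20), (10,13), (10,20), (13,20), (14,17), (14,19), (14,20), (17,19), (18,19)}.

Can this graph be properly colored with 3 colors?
No, G is not 3-colorable

The clique on vertices [9, 10, 13, 20] has size 4 > 3, so it alone needs 4 colors.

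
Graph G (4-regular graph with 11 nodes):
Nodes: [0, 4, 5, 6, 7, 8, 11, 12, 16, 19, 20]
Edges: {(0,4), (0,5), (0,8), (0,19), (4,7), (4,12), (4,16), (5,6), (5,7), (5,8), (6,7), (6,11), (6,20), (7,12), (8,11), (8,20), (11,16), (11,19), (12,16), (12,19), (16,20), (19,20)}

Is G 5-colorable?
A valid 5-coloring: color 1: [5, 11, 12, 20]; color 2: [4, 6, 8, 19]; color 3: [0, 7, 16].
(χ(G) = 3 ≤ 5.)

Yes, G is 5-colorable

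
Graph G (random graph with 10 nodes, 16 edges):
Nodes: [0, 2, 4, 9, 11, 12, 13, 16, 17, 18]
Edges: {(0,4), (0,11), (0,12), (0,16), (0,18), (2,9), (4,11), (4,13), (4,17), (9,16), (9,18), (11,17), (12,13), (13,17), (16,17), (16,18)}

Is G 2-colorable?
The clique on vertices [0, 16, 18] has size 3 > 2, so it alone needs 3 colors.

No, G is not 2-colorable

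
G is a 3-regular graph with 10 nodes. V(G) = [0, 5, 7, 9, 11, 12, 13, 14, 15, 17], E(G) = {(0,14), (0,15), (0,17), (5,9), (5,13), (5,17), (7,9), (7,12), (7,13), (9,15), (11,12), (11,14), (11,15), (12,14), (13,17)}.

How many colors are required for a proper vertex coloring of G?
Clique number ω(G) = 3 (lower bound: χ ≥ ω).
The clique on [5, 13, 17] has size 3, forcing χ ≥ 3, and the coloring below uses 3 colors, so χ(G) = 3.
A valid 3-coloring: color 1: [9, 12, 17]; color 2: [0, 5, 7, 11]; color 3: [13, 14, 15].

χ(G) = 3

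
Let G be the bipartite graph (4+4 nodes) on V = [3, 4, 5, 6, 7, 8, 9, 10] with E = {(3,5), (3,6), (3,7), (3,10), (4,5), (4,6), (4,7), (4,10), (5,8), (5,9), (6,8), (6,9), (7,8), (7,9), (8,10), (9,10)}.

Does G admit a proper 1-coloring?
No, G is not 1-colorable

Edge (8,10) forces its endpoints to differ, so 1 color is not enough.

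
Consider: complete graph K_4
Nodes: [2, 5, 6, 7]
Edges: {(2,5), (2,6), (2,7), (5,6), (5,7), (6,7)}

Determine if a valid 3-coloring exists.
No, G is not 3-colorable

The clique on vertices [2, 5, 6, 7] has size 4 > 3, so it alone needs 4 colors.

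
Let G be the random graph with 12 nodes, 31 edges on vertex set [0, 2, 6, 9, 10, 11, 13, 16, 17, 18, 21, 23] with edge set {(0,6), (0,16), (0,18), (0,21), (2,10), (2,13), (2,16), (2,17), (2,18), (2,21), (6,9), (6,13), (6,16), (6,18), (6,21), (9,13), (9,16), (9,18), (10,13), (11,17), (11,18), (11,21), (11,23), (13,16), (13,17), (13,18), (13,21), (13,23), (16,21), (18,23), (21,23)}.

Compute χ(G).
χ(G) = 4

Clique number ω(G) = 4 (lower bound: χ ≥ ω).
The clique on [0, 6, 16, 21] has size 4, forcing χ ≥ 4, and the coloring below uses 4 colors, so χ(G) = 4.
A valid 4-coloring: color 1: [0, 11, 13]; color 2: [9, 10, 17, 21]; color 3: [2, 6, 23]; color 4: [16, 18].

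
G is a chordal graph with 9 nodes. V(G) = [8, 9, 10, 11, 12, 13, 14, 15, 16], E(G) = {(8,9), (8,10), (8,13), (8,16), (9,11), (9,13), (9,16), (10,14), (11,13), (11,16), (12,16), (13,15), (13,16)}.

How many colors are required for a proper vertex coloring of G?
χ(G) = 4

Clique number ω(G) = 4 (lower bound: χ ≥ ω).
The clique on [8, 9, 13, 16] has size 4, forcing χ ≥ 4, and the coloring below uses 4 colors, so χ(G) = 4.
A valid 4-coloring: color 1: [10, 12, 13]; color 2: [14, 15, 16]; color 3: [9]; color 4: [8, 11].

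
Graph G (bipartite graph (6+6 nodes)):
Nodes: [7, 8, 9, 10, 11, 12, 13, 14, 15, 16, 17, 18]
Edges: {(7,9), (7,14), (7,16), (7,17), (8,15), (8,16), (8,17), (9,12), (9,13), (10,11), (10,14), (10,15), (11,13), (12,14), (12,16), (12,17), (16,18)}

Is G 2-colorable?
A valid 2-coloring: color 1: [9, 11, 14, 15, 16, 17]; color 2: [7, 8, 10, 12, 13, 18].
(χ(G) = 2 ≤ 2.)

Yes, G is 2-colorable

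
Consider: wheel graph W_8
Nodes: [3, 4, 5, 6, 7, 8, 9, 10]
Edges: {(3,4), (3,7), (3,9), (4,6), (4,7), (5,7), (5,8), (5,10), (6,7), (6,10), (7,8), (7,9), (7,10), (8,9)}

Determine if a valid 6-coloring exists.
Yes, G is 6-colorable

A valid 6-coloring: color 1: [7]; color 2: [4, 5, 9]; color 3: [3, 8, 10]; color 4: [6].
(χ(G) = 4 ≤ 6.)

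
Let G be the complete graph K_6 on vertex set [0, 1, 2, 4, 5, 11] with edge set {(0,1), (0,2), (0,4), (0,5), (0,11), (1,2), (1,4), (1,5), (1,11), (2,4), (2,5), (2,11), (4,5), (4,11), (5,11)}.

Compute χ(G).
Clique number ω(G) = 6 (lower bound: χ ≥ ω).
The clique on [0, 1, 2, 4, 5, 11] has size 6, forcing χ ≥ 6, and the coloring below uses 6 colors, so χ(G) = 6.
A valid 6-coloring: color 1: [11]; color 2: [0]; color 3: [2]; color 4: [4]; color 5: [5]; color 6: [1].

χ(G) = 6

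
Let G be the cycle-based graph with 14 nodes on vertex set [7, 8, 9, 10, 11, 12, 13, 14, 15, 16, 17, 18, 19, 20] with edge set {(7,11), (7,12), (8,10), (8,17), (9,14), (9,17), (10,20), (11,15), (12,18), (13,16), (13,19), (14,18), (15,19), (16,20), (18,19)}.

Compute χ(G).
χ(G) = 2

Clique number ω(G) = 2 (lower bound: χ ≥ ω).
The graph is bipartite (no odd cycle), so 2 colors suffice: χ(G) = 2.
A valid 2-coloring: color 1: [7, 8, 9, 13, 15, 18, 20]; color 2: [10, 11, 12, 14, 16, 17, 19].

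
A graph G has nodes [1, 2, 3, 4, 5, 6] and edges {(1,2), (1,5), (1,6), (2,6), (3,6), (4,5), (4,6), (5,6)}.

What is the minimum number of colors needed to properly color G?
χ(G) = 3

Clique number ω(G) = 3 (lower bound: χ ≥ ω).
The clique on [1, 2, 6] has size 3, forcing χ ≥ 3, and the coloring below uses 3 colors, so χ(G) = 3.
A valid 3-coloring: color 1: [6]; color 2: [1, 3, 4]; color 3: [2, 5].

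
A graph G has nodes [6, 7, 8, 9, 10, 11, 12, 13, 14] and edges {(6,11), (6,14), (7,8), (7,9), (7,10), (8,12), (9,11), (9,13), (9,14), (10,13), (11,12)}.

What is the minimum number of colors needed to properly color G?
Clique number ω(G) = 2 (lower bound: χ ≥ ω).
Odd cycle [12, 8, 7, 9, 11] needs 3 colors (χ ≥ 3).
The coloring below uses 3 colors, so χ(G) = 3.
A valid 3-coloring: color 1: [6, 9, 10, 12]; color 2: [7, 11, 13, 14]; color 3: [8].

χ(G) = 3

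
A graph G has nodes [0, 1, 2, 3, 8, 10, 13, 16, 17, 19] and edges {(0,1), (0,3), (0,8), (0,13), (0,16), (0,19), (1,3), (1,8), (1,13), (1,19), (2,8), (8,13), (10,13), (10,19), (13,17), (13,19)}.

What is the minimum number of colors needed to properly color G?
Clique number ω(G) = 4 (lower bound: χ ≥ ω).
The clique on [0, 1, 8, 13] has size 4, forcing χ ≥ 4, and the coloring below uses 4 colors, so χ(G) = 4.
A valid 4-coloring: color 1: [0, 2, 10, 17]; color 2: [3, 13, 16]; color 3: [1]; color 4: [8, 19].

χ(G) = 4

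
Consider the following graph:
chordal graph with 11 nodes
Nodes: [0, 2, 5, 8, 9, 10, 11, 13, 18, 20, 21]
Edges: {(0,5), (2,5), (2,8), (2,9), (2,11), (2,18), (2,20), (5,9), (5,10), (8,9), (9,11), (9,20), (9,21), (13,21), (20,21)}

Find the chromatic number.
Clique number ω(G) = 3 (lower bound: χ ≥ ω).
The clique on [2, 8, 9] has size 3, forcing χ ≥ 3, and the coloring below uses 3 colors, so χ(G) = 3.
A valid 3-coloring: color 1: [0, 2, 10, 21]; color 2: [9, 13, 18]; color 3: [5, 8, 11, 20].

χ(G) = 3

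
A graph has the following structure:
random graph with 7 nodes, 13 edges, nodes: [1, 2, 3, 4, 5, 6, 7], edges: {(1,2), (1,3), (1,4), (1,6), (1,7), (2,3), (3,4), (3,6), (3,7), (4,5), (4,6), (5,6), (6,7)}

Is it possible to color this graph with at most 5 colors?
Yes, G is 5-colorable

A valid 5-coloring: color 1: [1, 5]; color 2: [2, 6]; color 3: [3]; color 4: [4, 7].
(χ(G) = 4 ≤ 5.)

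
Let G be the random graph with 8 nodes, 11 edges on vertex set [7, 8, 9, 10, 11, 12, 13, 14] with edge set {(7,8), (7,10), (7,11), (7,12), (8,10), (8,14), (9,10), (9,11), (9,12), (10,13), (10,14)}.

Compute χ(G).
Clique number ω(G) = 3 (lower bound: χ ≥ ω).
The clique on [8, 10, 14] has size 3, forcing χ ≥ 3, and the coloring below uses 3 colors, so χ(G) = 3.
A valid 3-coloring: color 1: [10, 11, 12]; color 2: [7, 9, 13, 14]; color 3: [8].

χ(G) = 3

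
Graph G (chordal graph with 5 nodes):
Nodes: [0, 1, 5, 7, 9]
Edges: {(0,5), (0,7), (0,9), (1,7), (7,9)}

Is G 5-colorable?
Yes, G is 5-colorable

A valid 5-coloring: color 1: [0, 1]; color 2: [5, 7]; color 3: [9].
(χ(G) = 3 ≤ 5.)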